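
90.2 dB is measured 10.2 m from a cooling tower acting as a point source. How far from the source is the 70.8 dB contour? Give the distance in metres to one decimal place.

For a point source L₁ − L₂ = 20·log₁₀(r₂/r₁), so r₂ = r₁·10^((L₁−L₂)/20).
r₂ = 10.2·10^((90.2−70.8)/20) = 10.2·10^(19.4/20) = 95.19 m.

95.2 m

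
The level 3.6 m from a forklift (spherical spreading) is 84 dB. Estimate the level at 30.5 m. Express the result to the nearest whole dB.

65 dB

Spherical spreading from a point source gives a 20·log₁₀(r₂/r₁) drop.
L₂ = 84 − 20·log₁₀(30.5/3.6) = 84 − 18.560 = 65.44 dB.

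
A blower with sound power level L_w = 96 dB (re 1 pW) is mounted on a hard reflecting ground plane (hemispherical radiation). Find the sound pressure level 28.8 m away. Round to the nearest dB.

59 dB

Free-field hemispherical radiation: L_p = L_w − 10·log₁₀(2π·r²), r = 28.8 m.
2π·r² = 5212 m², 10·log₁₀ of that is 37.170 dB.
L_p = 96 − 37.170 = 58.83 dB.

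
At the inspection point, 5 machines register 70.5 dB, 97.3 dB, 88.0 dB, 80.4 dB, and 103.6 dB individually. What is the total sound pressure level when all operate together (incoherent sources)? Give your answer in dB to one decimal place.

104.6 dB

For uncorrelated sources the intensities add, so convert each level to linear form, sum, and take 10·log₁₀ of the total.
Σ 10^(L/10) = 10^(70.5/10) + 10^(97.3/10) + 10^(88.0/10) + 10^(80.4/10) + 10^(103.6/10) = 2.903e+10.
L_total = 10·log₁₀(2.903e+10) = 104.63 dB.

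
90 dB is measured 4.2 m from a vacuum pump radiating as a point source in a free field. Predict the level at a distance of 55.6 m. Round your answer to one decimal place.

67.6 dB

Spherical spreading from a point source gives a 20·log₁₀(r₂/r₁) drop.
L₂ = 90 − 20·log₁₀(55.6/4.2) = 90 − 22.437 = 67.56 dB.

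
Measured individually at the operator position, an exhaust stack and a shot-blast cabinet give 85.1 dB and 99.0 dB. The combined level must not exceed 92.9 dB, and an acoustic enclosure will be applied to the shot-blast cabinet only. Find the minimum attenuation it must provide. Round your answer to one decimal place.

6.9 dB

The untreated sources together contribute 10^(85.1/10) = 3.236e+08, i.e. 85.10 dB.
To meet 92.9 dB overall, the treated shot-blast cabinet may contribute at most 10^(92.9/10) − 3.236e+08 = 1.626e+09, i.e. 92.11 dB.
So the shot-blast cabinet must be reduced from 99.0 to 92.11 dB: IL = 6.89 dB.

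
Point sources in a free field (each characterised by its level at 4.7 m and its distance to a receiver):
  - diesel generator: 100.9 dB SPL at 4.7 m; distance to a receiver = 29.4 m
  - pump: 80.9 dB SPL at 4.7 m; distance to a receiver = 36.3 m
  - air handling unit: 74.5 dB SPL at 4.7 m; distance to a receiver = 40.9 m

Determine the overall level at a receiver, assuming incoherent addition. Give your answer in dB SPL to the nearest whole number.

Apply inverse-square spreading to bring every level to the receiver, then sum 10^(L/10).
diesel generator: 100.9 − 20·log₁₀(29.4/4.7) = 100.9 − 15.92 = 84.98 dB SPL.
pump: 80.9 − 20·log₁₀(36.3/4.7) = 80.9 − 17.76 = 63.14 dB SPL.
air handling unit: 74.5 − 20·log₁₀(40.9/4.7) = 74.5 − 18.79 = 55.71 dB SPL.
Σ 10^(L/10) = 3.168e+08 → L_total = 10·log₁₀(3.168e+08) = 85.01 dB SPL.

85 dB SPL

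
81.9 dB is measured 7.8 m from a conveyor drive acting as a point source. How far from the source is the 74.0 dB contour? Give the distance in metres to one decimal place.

19.4 m

For a point source L₁ − L₂ = 20·log₁₀(r₂/r₁), so r₂ = r₁·10^((L₁−L₂)/20).
r₂ = 7.8·10^((81.9−74.0)/20) = 7.8·10^(7.9/20) = 19.37 m.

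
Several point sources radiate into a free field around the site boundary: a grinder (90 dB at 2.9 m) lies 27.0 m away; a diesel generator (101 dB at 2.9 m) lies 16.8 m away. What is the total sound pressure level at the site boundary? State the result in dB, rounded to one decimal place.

85.9 dB

First find each source's level at the receiver (point-source: −20·log₁₀(r/r_ref)), then combine on an intensity basis.
grinder: 90 − 20·log₁₀(27.0/2.9) = 90 − 19.38 = 70.62 dB.
diesel generator: 101 − 20·log₁₀(16.8/2.9) = 101 − 15.26 = 85.74 dB.
Σ 10^(L/10) = 3.867e+08 → L_total = 10·log₁₀(3.867e+08) = 85.87 dB.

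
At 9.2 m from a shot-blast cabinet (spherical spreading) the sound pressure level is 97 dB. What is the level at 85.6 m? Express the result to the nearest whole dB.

78 dB

For a point source, L₂ = L₁ − 20·log₁₀(r₂/r₁).
L₂ = 97 − 20·log₁₀(85.6/9.2) = 97 − 19.374 = 77.63 dB.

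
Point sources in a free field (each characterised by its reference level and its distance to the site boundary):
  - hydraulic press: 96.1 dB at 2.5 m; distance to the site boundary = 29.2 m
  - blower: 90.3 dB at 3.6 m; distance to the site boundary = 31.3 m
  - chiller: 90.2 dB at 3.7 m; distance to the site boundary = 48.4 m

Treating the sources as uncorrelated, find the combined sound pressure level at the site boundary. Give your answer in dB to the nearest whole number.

Propagate each source to the receiver with L = L_ref − 20·log₁₀(r/r_ref), then add intensities.
hydraulic press: 96.1 − 20·log₁₀(29.2/2.5) = 96.1 − 21.35 = 74.75 dB.
blower: 90.3 − 20·log₁₀(31.3/3.6) = 90.3 − 18.78 = 71.52 dB.
chiller: 90.2 − 20·log₁₀(48.4/3.7) = 90.2 − 22.33 = 67.87 dB.
Σ 10^(L/10) = 5.016e+07 → L_total = 10·log₁₀(5.016e+07) = 77.00 dB.

77 dB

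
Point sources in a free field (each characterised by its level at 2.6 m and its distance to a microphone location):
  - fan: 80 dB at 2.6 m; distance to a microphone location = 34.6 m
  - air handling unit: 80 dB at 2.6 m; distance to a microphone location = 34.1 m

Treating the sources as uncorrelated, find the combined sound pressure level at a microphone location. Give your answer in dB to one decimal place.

Apply inverse-square spreading to bring every level to the receiver, then sum 10^(L/10).
fan: 80 − 20·log₁₀(34.6/2.6) = 80 − 22.48 = 57.52 dB.
air handling unit: 80 − 20·log₁₀(34.1/2.6) = 80 − 22.36 = 57.64 dB.
Σ 10^(L/10) = 1.146e+06 → L_total = 10·log₁₀(1.146e+06) = 60.59 dB.

60.6 dB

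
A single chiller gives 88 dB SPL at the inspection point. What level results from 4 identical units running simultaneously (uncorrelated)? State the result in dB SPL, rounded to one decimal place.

N identical incoherent sources raise the level by 10·log₁₀ N.
L_total = 88 + 10·log₁₀(4) = 88 + 6.021 = 94.02 dB SPL.

94.0 dB SPL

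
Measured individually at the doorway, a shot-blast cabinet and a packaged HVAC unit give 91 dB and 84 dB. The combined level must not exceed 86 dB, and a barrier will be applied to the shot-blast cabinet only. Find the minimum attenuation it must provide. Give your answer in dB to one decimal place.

Fixed contribution from the other source: Σ 10^(L/10) = 10^(84/10) = 2.512e+08 (84.00 dB).
To meet 86 dB overall, the treated shot-blast cabinet may contribute at most 10^(86/10) − 2.512e+08 = 1.469e+08, i.e. 81.67 dB.
So the shot-blast cabinet must be reduced from 91 to 81.67 dB: IL = 9.33 dB.

9.3 dB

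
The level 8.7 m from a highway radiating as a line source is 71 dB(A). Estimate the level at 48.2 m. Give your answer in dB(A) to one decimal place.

63.6 dB(A)

Line-source attenuation: ΔL = 10·log₁₀(r₂/r₁) = 10·log₁₀(48.2/8.7) = 7.435 dB.
L₂ = 71 − 10·log₁₀(48.2/8.7) = 71 − 7.435 = 63.56 dB(A).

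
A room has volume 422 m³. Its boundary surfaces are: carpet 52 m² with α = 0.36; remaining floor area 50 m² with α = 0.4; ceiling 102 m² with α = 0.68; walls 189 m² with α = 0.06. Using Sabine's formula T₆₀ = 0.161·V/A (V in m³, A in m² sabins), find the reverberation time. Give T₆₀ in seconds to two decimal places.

Summing Sᵢαᵢ: 52·0.36 + 50·0.4 + 102·0.68 + 189·0.06 = 119.42 m².
T₆₀ = 0.161·V/A = 0.161·422/119.42 = 0.569 s.

0.57 s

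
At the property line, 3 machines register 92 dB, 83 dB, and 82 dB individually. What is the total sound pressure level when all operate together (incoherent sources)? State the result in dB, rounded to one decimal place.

For uncorrelated sources the intensities add, so convert each level to linear form, sum, and take 10·log₁₀ of the total.
Σ 10^(L/10) = 10^(92/10) + 10^(83/10) + 10^(82/10) = 1.943e+09.
L_total = 10·log₁₀(1.943e+09) = 92.88 dB.

92.9 dB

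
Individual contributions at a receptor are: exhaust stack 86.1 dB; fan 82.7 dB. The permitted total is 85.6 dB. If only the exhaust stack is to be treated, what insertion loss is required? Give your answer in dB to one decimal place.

3.6 dB

Fixed contribution from the other source: Σ 10^(L/10) = 10^(82.7/10) = 1.862e+08 (82.70 dB).
To meet 85.6 dB overall, the treated exhaust stack may contribute at most 10^(85.6/10) − 1.862e+08 = 1.769e+08, i.e. 82.48 dB.
So the exhaust stack must be reduced from 86.1 to 82.48 dB: IL = 3.62 dB.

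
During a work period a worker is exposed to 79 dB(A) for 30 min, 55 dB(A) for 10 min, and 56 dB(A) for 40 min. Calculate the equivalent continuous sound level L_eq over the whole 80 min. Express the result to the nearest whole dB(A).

L_eq = 10·log₁₀[(1/T)·Σ tᵢ·10^(Lᵢ/10)] with T = 80 min.
Σ tᵢ·10^(Lᵢ/10) = 30·10^(79/10) + 10·10^(55/10) + 40·10^(56/10) = 2.402e+09.
L_eq = 10·log₁₀(2.402e+09/80) = 74.77 dB(A).

75 dB(A)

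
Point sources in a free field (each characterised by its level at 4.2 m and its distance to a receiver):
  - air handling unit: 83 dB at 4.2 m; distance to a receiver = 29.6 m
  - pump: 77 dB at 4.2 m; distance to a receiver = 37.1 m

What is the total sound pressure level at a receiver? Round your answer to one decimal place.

Apply inverse-square spreading to bring every level to the receiver, then sum 10^(L/10).
air handling unit: 83 − 20·log₁₀(29.6/4.2) = 83 − 16.96 = 66.04 dB.
pump: 77 − 20·log₁₀(37.1/4.2) = 77 − 18.92 = 58.08 dB.
Σ 10^(L/10) = 4.659e+06 → L_total = 10·log₁₀(4.659e+06) = 66.68 dB.

66.7 dB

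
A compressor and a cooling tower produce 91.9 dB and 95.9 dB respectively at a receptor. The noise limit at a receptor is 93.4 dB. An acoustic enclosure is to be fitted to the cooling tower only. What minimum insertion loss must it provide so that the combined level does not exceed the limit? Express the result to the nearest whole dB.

8 dB

Everything except the cooling tower sums to 10^(91.9/10) = 1.549e+09 in linear terms, 91.90 dB.
The limit corresponds to 10^(93.4/10) = 2.188e+09; subtracting the fixed part leaves 6.389e+08 for the cooling tower, i.e. 88.05 dB.
Required insertion loss = 95.9 − 88.05 = 7.85 dB.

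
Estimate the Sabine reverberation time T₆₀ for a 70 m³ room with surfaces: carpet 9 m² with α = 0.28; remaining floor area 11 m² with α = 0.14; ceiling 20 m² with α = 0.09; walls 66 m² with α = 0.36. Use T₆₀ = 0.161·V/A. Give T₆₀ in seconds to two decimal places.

A = Σ Sᵢαᵢ = 9·0.28 + 11·0.14 + 20·0.09 + 66·0.36 = 29.62 m².
T₆₀ = 0.161 × 70 / 29.62 = 0.380 s.

0.38 s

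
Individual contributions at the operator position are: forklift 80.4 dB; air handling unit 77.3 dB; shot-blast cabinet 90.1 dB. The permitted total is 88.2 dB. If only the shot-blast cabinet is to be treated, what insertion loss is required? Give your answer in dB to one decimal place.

The untreated sources together contribute 10^(80.4/10) + 10^(77.3/10) = 1.634e+08, i.e. 82.13 dB.
The limit corresponds to 10^(88.2/10) = 6.607e+08; subtracting the fixed part leaves 4.973e+08 for the shot-blast cabinet, i.e. 86.97 dB.
So the shot-blast cabinet must be reduced from 90.1 to 86.97 dB: IL = 3.13 dB.

3.1 dB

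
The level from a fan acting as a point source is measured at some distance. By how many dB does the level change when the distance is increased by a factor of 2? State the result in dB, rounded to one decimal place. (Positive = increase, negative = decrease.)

-6.0 dB

With spherical spreading the level changes by −20·log₁₀(r₂/r₁).
ΔL = −20·log₁₀(2) = -6.02 dB.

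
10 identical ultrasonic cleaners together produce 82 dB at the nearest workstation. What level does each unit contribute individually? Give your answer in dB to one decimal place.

Dividing the total intensity by 10 lowers the level by 10·log₁₀ 10 = 10.000 dB: L₁ = 82 − 10.000.

72.0 dB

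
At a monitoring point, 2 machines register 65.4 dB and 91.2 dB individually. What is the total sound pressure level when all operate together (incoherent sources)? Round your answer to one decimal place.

Incoherent sources combine by intensity addition: L_total = 10·log₁₀(Σ 10^(L_i/10)).
Σ 10^(L/10) = 10^(65.4/10) + 10^(91.2/10) = 1.322e+09.
L_total = 10·log₁₀(1.322e+09) = 91.21 dB.

91.2 dB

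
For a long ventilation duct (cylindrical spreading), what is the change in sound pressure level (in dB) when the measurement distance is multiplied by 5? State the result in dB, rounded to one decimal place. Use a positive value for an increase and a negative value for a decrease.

-7.0 dB

With cylindrical spreading the level changes by −10·log₁₀(r₂/r₁).
ΔL = −10·log₁₀(5) = -6.99 dB.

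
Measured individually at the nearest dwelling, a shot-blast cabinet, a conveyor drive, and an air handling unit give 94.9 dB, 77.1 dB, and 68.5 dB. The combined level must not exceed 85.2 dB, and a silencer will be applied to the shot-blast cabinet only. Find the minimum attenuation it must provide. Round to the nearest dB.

Everything except the shot-blast cabinet sums to 10^(77.1/10) + 10^(68.5/10) = 5.837e+07 in linear terms, 77.66 dB.
The limit corresponds to 10^(85.2/10) = 3.311e+08; subtracting the fixed part leaves 2.728e+08 for the shot-blast cabinet, i.e. 84.36 dB.
So the shot-blast cabinet must be reduced from 94.9 to 84.36 dB: IL = 10.54 dB.

11 dB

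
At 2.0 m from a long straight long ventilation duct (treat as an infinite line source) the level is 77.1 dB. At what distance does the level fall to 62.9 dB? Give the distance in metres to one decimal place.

For a line source L₁ − L₂ = 10·log₁₀(r₂/r₁), so r₂ = r₁·10^((L₁−L₂)/10).
r₂ = 2.0·10^((77.1−62.9)/10) = 2.0·10^(14.2/10) = 52.61 m.

52.6 m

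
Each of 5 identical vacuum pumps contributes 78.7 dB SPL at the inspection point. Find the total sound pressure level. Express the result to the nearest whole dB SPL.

86 dB SPL

L_total = L₁ + 10·log₁₀ N for N identical incoherent sources.
L_total = 78.7 + 10·log₁₀(5) = 78.7 + 6.990 = 85.69 dB SPL.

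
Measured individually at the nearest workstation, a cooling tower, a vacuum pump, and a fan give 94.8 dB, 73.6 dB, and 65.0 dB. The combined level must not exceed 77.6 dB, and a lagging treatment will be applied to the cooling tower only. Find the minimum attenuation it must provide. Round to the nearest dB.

20 dB

Everything except the cooling tower sums to 10^(73.6/10) + 10^(65.0/10) = 2.607e+07 in linear terms, 74.16 dB.
To meet 77.6 dB overall, the treated cooling tower may contribute at most 10^(77.6/10) − 2.607e+07 = 3.147e+07, i.e. 74.98 dB.
So the cooling tower must be reduced from 94.8 to 74.98 dB: IL = 19.82 dB.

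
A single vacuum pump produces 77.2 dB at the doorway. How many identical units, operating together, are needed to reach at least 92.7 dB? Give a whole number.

36

N identical sources give L₁ + 10·log₁₀ N, so require 10·log₁₀ N ≥ 92.7 − 77.2 = 15.5 dB.
N ≥ 10^(15.5/10) = 35.481, so N = 36.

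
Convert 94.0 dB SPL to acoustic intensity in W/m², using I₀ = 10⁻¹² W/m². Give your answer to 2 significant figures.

I = I₀·10^(L/10) = 10⁻¹² × 10^(94.0/10) = 10^(-2.600).

0.0025 W/m²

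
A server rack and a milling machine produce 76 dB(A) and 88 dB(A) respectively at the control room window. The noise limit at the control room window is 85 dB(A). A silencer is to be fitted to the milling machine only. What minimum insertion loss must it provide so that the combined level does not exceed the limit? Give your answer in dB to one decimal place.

3.6 dB

The untreated sources together contribute 10^(76/10) = 3.981e+07, i.e. 76.00 dB(A).
To meet 85 dB(A) overall, the treated milling machine may contribute at most 10^(85/10) − 3.981e+07 = 2.764e+08, i.e. 84.42 dB(A).
Required insertion loss = 88 − 84.42 = 3.58 dB.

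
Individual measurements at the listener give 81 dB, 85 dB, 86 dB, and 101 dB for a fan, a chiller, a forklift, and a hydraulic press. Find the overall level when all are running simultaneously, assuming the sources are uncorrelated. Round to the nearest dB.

For uncorrelated sources the intensities add, so convert each level to linear form, sum, and take 10·log₁₀ of the total.
Σ 10^(L/10) = 10^(81/10) + 10^(85/10) + 10^(86/10) + 10^(101/10) = 1.343e+10.
L_total = 10·log₁₀(1.343e+10) = 101.28 dB.

101 dB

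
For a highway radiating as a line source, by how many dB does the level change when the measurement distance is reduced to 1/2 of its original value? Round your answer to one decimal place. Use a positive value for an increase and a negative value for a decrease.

Line-source spreading: ΔL = −10·log₁₀(r₂/r₁).
ΔL = −10·log₁₀(0.5) = +3.01 dB.

+3.0 dB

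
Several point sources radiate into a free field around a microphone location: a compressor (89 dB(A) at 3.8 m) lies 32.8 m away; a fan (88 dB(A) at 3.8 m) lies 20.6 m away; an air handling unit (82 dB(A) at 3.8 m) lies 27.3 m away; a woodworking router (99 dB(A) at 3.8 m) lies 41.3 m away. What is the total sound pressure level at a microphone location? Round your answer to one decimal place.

Propagate each source to the receiver with L = L_ref − 20·log₁₀(r/r_ref), then add intensities.
compressor: 89 − 20·log₁₀(32.8/3.8) = 89 − 18.72 = 70.28 dB(A).
fan: 88 − 20·log₁₀(20.6/3.8) = 88 − 14.68 = 73.32 dB(A).
air handling unit: 82 − 20·log₁₀(27.3/3.8) = 82 − 17.13 = 64.87 dB(A).
woodworking router: 99 − 20·log₁₀(41.3/3.8) = 99 − 20.72 = 78.28 dB(A).
Σ 10^(L/10) = 1.024e+08 → L_total = 10·log₁₀(1.024e+08) = 80.11 dB(A).

80.1 dB(A)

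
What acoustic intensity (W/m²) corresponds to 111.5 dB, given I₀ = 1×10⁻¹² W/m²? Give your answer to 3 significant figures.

0.141 W/m²

I/I₀ = 10^(111.5/10) = 1.413e+11, so I = 1.413e+11 × 10⁻¹² W/m².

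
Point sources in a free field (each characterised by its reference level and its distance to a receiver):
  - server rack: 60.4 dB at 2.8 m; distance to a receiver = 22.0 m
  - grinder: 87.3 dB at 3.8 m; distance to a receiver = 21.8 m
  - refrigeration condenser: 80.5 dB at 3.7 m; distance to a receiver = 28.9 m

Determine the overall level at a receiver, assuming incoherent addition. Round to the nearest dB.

73 dB

First find each source's level at the receiver (point-source: −20·log₁₀(r/r_ref)), then combine on an intensity basis.
server rack: 60.4 − 20·log₁₀(22.0/2.8) = 60.4 − 17.91 = 42.49 dB.
grinder: 87.3 − 20·log₁₀(21.8/3.8) = 87.3 − 15.17 = 72.13 dB.
refrigeration condenser: 80.5 − 20·log₁₀(28.9/3.7) = 80.5 − 17.85 = 62.65 dB.
Σ 10^(L/10) = 1.817e+07 → L_total = 10·log₁₀(1.817e+07) = 72.59 dB.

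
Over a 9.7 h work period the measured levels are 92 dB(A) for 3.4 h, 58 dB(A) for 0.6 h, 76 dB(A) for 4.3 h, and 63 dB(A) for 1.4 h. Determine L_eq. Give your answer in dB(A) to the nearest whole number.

88 dB(A)

L_eq = 10·log₁₀[(1/T)·Σ tᵢ·10^(Lᵢ/10)] with T = 9.7 h.
Σ tᵢ·10^(Lᵢ/10) = 3.4·10^(92/10) + 0.6·10^(58/10) + 4.3·10^(76/10) + 1.4·10^(63/10) = 5.563e+09.
L_eq = 10·log₁₀(5.563e+09/9.7) = 87.59 dB(A).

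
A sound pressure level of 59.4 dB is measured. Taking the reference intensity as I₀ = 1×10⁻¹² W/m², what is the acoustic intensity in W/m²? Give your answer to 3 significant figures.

8.71e-07 W/m²

I/I₀ = 10^(59.4/10) = 8.71e+05, so I = 8.71e+05 × 10⁻¹² W/m².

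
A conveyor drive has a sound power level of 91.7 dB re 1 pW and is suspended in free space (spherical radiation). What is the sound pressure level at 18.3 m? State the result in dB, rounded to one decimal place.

55.5 dB

Free-field spherical radiation: L_p = L_w − 10·log₁₀(4π·r²), r = 18.3 m.
4π·r² = 4208 m², 10·log₁₀ of that is 36.241 dB.
L_p = 91.7 − 36.241 = 55.46 dB.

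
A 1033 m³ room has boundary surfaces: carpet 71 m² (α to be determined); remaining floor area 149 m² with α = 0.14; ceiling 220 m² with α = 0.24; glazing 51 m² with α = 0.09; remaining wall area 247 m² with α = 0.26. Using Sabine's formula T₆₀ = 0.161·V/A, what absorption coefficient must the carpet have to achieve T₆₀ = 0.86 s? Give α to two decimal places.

A = 0.161·V/T₆₀ = 0.161·1033/0.86 = 193.39 m² sabins.
Absorption from the other surfaces = 149·0.14 + 220·0.24 + 51·0.09 + 247·0.26 = 142.47 m², so the carpet must supply 50.92 m² over 71 m².
α = 50.92/71 = 0.717.

0.72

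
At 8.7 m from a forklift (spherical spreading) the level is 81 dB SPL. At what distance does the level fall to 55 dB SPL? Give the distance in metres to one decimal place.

Point-source spreading drops the level by 20·log₁₀(r₂/r₁); inverting, r₂/r₁ = 10^(ΔL/20).
r₂ = 8.7·10^((81−55)/20) = 8.7·10^(26.0/20) = 173.59 m.

173.6 m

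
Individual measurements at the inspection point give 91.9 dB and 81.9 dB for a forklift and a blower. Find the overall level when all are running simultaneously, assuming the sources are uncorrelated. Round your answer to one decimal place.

92.3 dB

Incoherent sources combine by intensity addition: L_total = 10·log₁₀(Σ 10^(L_i/10)).
Σ 10^(L/10) = 10^(91.9/10) + 10^(81.9/10) = 1.704e+09.
L_total = 10·log₁₀(1.704e+09) = 92.31 dB.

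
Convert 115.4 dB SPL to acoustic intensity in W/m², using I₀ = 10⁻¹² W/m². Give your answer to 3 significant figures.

I = I₀·10^(L/10) = 10⁻¹² × 10^(115.4/10) = 10^(-0.460).

0.347 W/m²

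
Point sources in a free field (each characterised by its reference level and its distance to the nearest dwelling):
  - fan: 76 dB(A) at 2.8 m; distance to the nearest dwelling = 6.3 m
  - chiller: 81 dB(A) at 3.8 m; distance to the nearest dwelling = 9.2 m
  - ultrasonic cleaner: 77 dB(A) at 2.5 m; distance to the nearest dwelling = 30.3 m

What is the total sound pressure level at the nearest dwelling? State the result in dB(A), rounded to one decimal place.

Propagate each source to the receiver with L = L_ref − 20·log₁₀(r/r_ref), then add intensities.
fan: 76 − 20·log₁₀(6.3/2.8) = 76 − 7.04 = 68.96 dB(A).
chiller: 81 − 20·log₁₀(9.2/3.8) = 81 − 7.68 = 73.32 dB(A).
ultrasonic cleaner: 77 − 20·log₁₀(30.3/2.5) = 77 − 21.67 = 55.33 dB(A).
Σ 10^(L/10) = 2.968e+07 → L_total = 10·log₁₀(2.968e+07) = 74.73 dB(A).

74.7 dB(A)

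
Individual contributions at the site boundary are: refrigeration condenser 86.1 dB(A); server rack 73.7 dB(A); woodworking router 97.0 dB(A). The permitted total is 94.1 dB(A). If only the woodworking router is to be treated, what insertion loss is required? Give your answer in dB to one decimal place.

3.7 dB

Everything except the woodworking router sums to 10^(86.1/10) + 10^(73.7/10) = 4.308e+08 in linear terms, 86.34 dB(A).
The limit corresponds to 10^(94.1/10) = 2.570e+09; subtracting the fixed part leaves 2.140e+09 for the woodworking router, i.e. 93.30 dB(A).
So the woodworking router must be reduced from 97.0 to 93.30 dB(A): IL = 3.70 dB.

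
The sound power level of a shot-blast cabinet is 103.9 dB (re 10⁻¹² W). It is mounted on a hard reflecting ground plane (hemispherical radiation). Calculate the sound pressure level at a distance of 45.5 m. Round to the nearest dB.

63 dB

The power spreads over a hemisphere of area 2π·r², so L_p = L_w − 10·log₁₀(2π·r²).
2π·r² = 1.301e+04 m², 10·log₁₀ of that is 41.142 dB.
L_p = 103.9 − 41.142 = 62.76 dB.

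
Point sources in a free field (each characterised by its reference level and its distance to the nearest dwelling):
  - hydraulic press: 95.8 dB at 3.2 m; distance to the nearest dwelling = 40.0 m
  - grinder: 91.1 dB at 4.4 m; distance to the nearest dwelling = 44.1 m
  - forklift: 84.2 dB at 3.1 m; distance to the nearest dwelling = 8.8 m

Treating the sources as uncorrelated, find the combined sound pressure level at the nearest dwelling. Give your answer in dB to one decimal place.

Apply inverse-square spreading to bring every level to the receiver, then sum 10^(L/10).
hydraulic press: 95.8 − 20·log₁₀(40.0/3.2) = 95.8 − 21.94 = 73.86 dB.
grinder: 91.1 − 20·log₁₀(44.1/4.4) = 91.1 − 20.02 = 71.08 dB.
forklift: 84.2 − 20·log₁₀(8.8/3.1) = 84.2 − 9.06 = 75.14 dB.
Σ 10^(L/10) = 6.980e+07 → L_total = 10·log₁₀(6.980e+07) = 78.44 dB.

78.4 dB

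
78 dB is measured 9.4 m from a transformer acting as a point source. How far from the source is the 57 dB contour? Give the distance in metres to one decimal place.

105.5 m

For a point source L₁ − L₂ = 20·log₁₀(r₂/r₁), so r₂ = r₁·10^((L₁−L₂)/20).
r₂ = 9.4·10^((78−57)/20) = 9.4·10^(21.0/20) = 105.47 m.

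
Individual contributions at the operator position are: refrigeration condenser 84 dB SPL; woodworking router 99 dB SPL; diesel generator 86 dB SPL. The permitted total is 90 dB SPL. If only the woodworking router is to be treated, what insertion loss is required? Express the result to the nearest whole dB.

Everything except the woodworking router sums to 10^(84/10) + 10^(86/10) = 6.493e+08 in linear terms, 88.12 dB SPL.
The limit corresponds to 10^(90/10) = 1.000e+09; subtracting the fixed part leaves 3.507e+08 for the woodworking router, i.e. 85.45 dB SPL.
Required insertion loss = 99 − 85.45 = 13.55 dB.

14 dB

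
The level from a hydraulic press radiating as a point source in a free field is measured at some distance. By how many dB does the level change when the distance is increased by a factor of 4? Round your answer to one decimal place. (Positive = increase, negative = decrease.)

With spherical spreading the level changes by −20·log₁₀(r₂/r₁).
ΔL = −20·log₁₀(4) = -12.04 dB.

-12.0 dB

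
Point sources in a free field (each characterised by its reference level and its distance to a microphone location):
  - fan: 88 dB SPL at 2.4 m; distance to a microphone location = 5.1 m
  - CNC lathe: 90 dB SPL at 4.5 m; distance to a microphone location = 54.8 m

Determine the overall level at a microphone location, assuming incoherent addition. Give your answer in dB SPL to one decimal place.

First find each source's level at the receiver (point-source: −20·log₁₀(r/r_ref)), then combine on an intensity basis.
fan: 88 − 20·log₁₀(5.1/2.4) = 88 − 6.55 = 81.45 dB SPL.
CNC lathe: 90 − 20·log₁₀(54.8/4.5) = 90 − 21.71 = 68.29 dB SPL.
Σ 10^(L/10) = 1.465e+08 → L_total = 10·log₁₀(1.465e+08) = 81.66 dB SPL.

81.7 dB SPL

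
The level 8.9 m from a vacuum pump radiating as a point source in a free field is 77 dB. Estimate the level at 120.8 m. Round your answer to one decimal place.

Spherical spreading from a point source gives a 20·log₁₀(r₂/r₁) drop.
L₂ = 77 − 20·log₁₀(120.8/8.9) = 77 − 22.654 = 54.35 dB.

54.3 dB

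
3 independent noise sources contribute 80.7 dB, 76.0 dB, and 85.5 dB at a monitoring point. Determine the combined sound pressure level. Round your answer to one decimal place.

87.1 dB

For uncorrelated sources the intensities add, so convert each level to linear form, sum, and take 10·log₁₀ of the total.
Σ 10^(L/10) = 10^(80.7/10) + 10^(76.0/10) + 10^(85.5/10) = 5.121e+08.
L_total = 10·log₁₀(5.121e+08) = 87.09 dB.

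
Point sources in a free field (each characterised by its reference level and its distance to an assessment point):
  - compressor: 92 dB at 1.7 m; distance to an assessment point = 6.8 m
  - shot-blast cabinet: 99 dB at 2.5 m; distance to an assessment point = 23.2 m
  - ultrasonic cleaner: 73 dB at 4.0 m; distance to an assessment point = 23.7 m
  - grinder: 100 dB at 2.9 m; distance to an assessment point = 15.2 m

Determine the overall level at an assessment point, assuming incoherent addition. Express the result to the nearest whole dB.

87 dB

Apply inverse-square spreading to bring every level to the receiver, then sum 10^(L/10).
compressor: 92 − 20·log₁₀(6.8/1.7) = 92 − 12.04 = 79.96 dB.
shot-blast cabinet: 99 − 20·log₁₀(23.2/2.5) = 99 − 19.35 = 79.65 dB.
ultrasonic cleaner: 73 − 20·log₁₀(23.7/4.0) = 73 − 15.45 = 57.55 dB.
grinder: 100 − 20·log₁₀(15.2/2.9) = 100 − 14.39 = 85.61 dB.
Σ 10^(L/10) = 5.559e+08 → L_total = 10·log₁₀(5.559e+08) = 87.45 dB.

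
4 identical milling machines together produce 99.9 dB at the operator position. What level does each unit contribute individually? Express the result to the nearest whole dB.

94 dB

4 equal contributions raise the level by 10·log₁₀ 4 = 6.021 dB, so each unit alone gives 99.9 − 6.021.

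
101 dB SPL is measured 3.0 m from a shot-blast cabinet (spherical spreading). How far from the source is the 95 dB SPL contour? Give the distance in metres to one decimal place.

The 6.0 dB drop corresponds to a distance ratio of 10^(6.0/20) for a point source.
r₂ = 3.0·10^((101−95)/20) = 3.0·10^(6.0/20) = 5.99 m.

6.0 m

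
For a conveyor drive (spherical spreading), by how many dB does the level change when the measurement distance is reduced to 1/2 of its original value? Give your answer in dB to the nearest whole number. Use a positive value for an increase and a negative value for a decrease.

Point-source spreading: ΔL = −20·log₁₀(r₂/r₁).
ΔL = −20·log₁₀(0.5) = +6.02 dB.

+6 dB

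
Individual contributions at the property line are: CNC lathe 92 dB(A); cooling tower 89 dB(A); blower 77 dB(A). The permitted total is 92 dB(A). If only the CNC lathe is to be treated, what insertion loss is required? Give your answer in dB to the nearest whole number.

Fixed contribution from the other sources: Σ 10^(L/10) = 10^(89/10) + 10^(77/10) = 8.444e+08 (89.27 dB(A)).
The limit corresponds to 10^(92/10) = 1.585e+09; subtracting the fixed part leaves 7.404e+08 for the CNC lathe, i.e. 88.69 dB(A).
Required insertion loss = 92 − 88.69 = 3.31 dB.

3 dB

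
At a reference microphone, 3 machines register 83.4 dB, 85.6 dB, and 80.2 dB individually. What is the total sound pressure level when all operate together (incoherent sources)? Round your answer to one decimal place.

Incoherent sources combine by intensity addition: L_total = 10·log₁₀(Σ 10^(L_i/10)).
Σ 10^(L/10) = 10^(83.4/10) + 10^(85.6/10) + 10^(80.2/10) = 6.866e+08.
L_total = 10·log₁₀(6.866e+08) = 88.37 dB.

88.4 dB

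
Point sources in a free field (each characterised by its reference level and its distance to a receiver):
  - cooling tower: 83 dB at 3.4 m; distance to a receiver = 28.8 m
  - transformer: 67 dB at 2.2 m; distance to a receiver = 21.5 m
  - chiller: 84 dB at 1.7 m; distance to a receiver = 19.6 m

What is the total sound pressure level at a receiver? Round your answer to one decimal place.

Apply inverse-square spreading to bring every level to the receiver, then sum 10^(L/10).
cooling tower: 83 − 20·log₁₀(28.8/3.4) = 83 − 18.56 = 64.44 dB.
transformer: 67 − 20·log₁₀(21.5/2.2) = 67 − 19.80 = 47.20 dB.
chiller: 84 − 20·log₁₀(19.6/1.7) = 84 − 21.24 = 62.76 dB.
Σ 10^(L/10) = 4.723e+06 → L_total = 10·log₁₀(4.723e+06) = 66.74 dB.

66.7 dB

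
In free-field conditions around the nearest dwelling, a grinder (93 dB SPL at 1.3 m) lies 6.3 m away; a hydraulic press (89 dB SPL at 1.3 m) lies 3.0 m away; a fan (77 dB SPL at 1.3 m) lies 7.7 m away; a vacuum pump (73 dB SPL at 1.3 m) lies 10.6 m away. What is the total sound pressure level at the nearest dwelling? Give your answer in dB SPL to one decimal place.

83.7 dB SPL

First find each source's level at the receiver (point-source: −20·log₁₀(r/r_ref)), then combine on an intensity basis.
grinder: 93 − 20·log₁₀(6.3/1.3) = 93 − 13.71 = 79.29 dB SPL.
hydraulic press: 89 − 20·log₁₀(3.0/1.3) = 89 − 7.26 = 81.74 dB SPL.
fan: 77 − 20·log₁₀(7.7/1.3) = 77 − 15.45 = 61.55 dB SPL.
vacuum pump: 73 − 20·log₁₀(10.6/1.3) = 73 − 18.23 = 54.77 dB SPL.
Σ 10^(L/10) = 2.358e+08 → L_total = 10·log₁₀(2.358e+08) = 83.73 dB SPL.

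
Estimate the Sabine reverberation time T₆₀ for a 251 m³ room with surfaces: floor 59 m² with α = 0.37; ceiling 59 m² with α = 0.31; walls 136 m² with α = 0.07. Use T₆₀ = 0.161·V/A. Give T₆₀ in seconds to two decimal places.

0.81 s

Summing Sᵢαᵢ: 59·0.37 + 59·0.31 + 136·0.07 = 49.64 m².
T₆₀ = 0.161·V/A = 0.161·251/49.64 = 0.814 s.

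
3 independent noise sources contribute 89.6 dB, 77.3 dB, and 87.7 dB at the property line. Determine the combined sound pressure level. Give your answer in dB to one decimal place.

91.9 dB

For uncorrelated sources the intensities add, so convert each level to linear form, sum, and take 10·log₁₀ of the total.
Σ 10^(L/10) = 10^(89.6/10) + 10^(77.3/10) + 10^(87.7/10) = 1.555e+09.
L_total = 10·log₁₀(1.555e+09) = 91.92 dB.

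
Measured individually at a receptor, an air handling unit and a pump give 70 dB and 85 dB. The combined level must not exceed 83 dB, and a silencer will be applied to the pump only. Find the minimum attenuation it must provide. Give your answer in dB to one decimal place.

2.2 dB

Fixed contribution from the other source: Σ 10^(L/10) = 10^(70/10) = 1.000e+07 (70.00 dB).
The limit corresponds to 10^(83/10) = 1.995e+08; subtracting the fixed part leaves 1.895e+08 for the pump, i.e. 82.78 dB.
Required insertion loss = 85 − 82.78 = 2.22 dB.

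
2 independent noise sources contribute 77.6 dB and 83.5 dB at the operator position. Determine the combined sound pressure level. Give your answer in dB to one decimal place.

84.5 dB

For uncorrelated sources the intensities add, so convert each level to linear form, sum, and take 10·log₁₀ of the total.
Σ 10^(L/10) = 10^(77.6/10) + 10^(83.5/10) = 2.814e+08.
L_total = 10·log₁₀(2.814e+08) = 84.49 dB.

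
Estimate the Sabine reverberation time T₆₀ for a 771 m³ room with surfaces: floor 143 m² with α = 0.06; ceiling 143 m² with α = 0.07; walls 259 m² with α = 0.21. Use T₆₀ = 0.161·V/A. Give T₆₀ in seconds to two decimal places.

1.70 s

A = Σ Sᵢαᵢ = 143·0.06 + 143·0.07 + 259·0.21 = 72.98 m².
T₆₀ = 0.161 × 771 / 72.98 = 1.701 s.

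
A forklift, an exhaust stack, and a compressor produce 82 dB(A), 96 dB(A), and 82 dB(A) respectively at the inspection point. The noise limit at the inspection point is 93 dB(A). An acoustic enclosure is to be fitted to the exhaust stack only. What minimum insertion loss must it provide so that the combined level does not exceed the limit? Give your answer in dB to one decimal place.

Fixed contribution from the other sources: Σ 10^(L/10) = 10^(82/10) + 10^(82/10) = 3.170e+08 (85.01 dB(A)).
To meet 93 dB(A) overall, the treated exhaust stack may contribute at most 10^(93/10) − 3.170e+08 = 1.678e+09, i.e. 92.25 dB(A).
Required insertion loss = 96 − 92.25 = 3.75 dB.

3.8 dB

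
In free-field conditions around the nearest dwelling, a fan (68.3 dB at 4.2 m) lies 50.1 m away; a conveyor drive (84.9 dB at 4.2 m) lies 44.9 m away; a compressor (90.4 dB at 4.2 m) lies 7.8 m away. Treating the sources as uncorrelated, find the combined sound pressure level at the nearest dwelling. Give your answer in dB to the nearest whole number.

85 dB

Apply inverse-square spreading to bring every level to the receiver, then sum 10^(L/10).
fan: 68.3 − 20·log₁₀(50.1/4.2) = 68.3 − 21.53 = 46.77 dB.
conveyor drive: 84.9 − 20·log₁₀(44.9/4.2) = 84.9 − 20.58 = 64.32 dB.
compressor: 90.4 − 20·log₁₀(7.8/4.2) = 90.4 − 5.38 = 85.02 dB.
Σ 10^(L/10) = 3.207e+08 → L_total = 10·log₁₀(3.207e+08) = 85.06 dB.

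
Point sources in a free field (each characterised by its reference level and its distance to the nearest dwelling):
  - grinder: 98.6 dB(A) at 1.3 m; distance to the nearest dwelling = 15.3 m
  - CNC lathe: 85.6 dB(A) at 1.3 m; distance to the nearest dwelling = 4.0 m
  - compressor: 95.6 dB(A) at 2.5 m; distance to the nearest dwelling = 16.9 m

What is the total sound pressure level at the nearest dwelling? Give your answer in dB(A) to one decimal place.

First find each source's level at the receiver (point-source: −20·log₁₀(r/r_ref)), then combine on an intensity basis.
grinder: 98.6 − 20·log₁₀(15.3/1.3) = 98.6 − 21.41 = 77.19 dB(A).
CNC lathe: 85.6 − 20·log₁₀(4.0/1.3) = 85.6 − 9.76 = 75.84 dB(A).
compressor: 95.6 − 20·log₁₀(16.9/2.5) = 95.6 − 16.60 = 79.00 dB(A).
Σ 10^(L/10) = 1.701e+08 → L_total = 10·log₁₀(1.701e+08) = 82.31 dB(A).

82.3 dB(A)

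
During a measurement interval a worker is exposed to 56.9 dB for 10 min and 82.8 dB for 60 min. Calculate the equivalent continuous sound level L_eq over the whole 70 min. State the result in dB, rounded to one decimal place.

82.1 dB

The energy average is taken in the linear domain: L_eq = 10·log₁₀[(Σ tᵢ·10^(Lᵢ/10))/T], T = 70 min.
Σ tᵢ·10^(Lᵢ/10) = 10·10^(56.9/10) + 60·10^(82.8/10) = 1.144e+10.
L_eq = 10·log₁₀(1.144e+10/70) = 82.13 dB.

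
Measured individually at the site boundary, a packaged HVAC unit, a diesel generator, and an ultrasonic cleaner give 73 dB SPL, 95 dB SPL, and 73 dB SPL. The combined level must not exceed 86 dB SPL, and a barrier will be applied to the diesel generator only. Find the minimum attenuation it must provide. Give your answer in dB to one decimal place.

Everything except the diesel generator sums to 10^(73/10) + 10^(73/10) = 3.991e+07 in linear terms, 76.01 dB SPL.
To meet 86 dB SPL overall, the treated diesel generator may contribute at most 10^(86/10) − 3.991e+07 = 3.582e+08, i.e. 85.54 dB SPL.
So the diesel generator must be reduced from 95 to 85.54 dB SPL: IL = 9.46 dB.

9.5 dB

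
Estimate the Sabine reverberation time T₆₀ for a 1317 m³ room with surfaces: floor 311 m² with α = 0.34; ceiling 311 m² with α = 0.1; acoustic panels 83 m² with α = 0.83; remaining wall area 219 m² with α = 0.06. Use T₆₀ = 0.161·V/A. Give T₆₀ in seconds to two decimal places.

Total absorption A = 311·0.34 + 311·0.1 + 83·0.83 + 219·0.06 = 218.87 m² sabins.
T₆₀ = 0.161·V/A = 0.161·1317/218.87 = 0.969 s.

0.97 s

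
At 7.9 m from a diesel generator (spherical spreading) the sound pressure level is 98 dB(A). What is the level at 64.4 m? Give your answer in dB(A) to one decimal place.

79.8 dB(A)

Point-source attenuation: ΔL = 20·log₁₀(r₂/r₁) = 20·log₁₀(64.4/7.9) = 18.225 dB.
L₂ = 98 − 20·log₁₀(64.4/7.9) = 98 − 18.225 = 79.77 dB(A).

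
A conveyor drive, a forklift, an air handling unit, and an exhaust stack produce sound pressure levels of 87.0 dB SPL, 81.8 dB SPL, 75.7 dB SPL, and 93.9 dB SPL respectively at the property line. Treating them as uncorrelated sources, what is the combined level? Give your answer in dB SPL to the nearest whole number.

For uncorrelated sources the intensities add, so convert each level to linear form, sum, and take 10·log₁₀ of the total.
Σ 10^(L/10) = 10^(87.0/10) + 10^(81.8/10) + 10^(75.7/10) + 10^(93.9/10) = 3.144e+09.
L_total = 10·log₁₀(3.144e+09) = 94.98 dB SPL.

95 dB SPL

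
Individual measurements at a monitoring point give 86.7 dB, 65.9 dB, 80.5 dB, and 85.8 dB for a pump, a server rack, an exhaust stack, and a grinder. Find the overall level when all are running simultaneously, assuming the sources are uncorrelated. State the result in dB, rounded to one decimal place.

Incoherent sources combine by intensity addition: L_total = 10·log₁₀(Σ 10^(L_i/10)).
Σ 10^(L/10) = 10^(86.7/10) + 10^(65.9/10) + 10^(80.5/10) + 10^(85.8/10) = 9.640e+08.
L_total = 10·log₁₀(9.640e+08) = 89.84 dB.

89.8 dB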